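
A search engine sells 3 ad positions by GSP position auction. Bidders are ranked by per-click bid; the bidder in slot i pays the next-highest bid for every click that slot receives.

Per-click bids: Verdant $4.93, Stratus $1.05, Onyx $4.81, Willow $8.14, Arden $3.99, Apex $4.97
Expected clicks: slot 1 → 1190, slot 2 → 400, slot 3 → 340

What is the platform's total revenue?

Ranked by bid: $8.14 (Willow) > $4.97 (Apex) > $4.93 (Verdant) > $4.81 (Onyx) > …
Slot 1: Willow pays $4.97 × 1190 = $5914.30
Slot 2: Apex pays $4.93 × 400 = $1972.00
Slot 3: Verdant pays $4.81 × 340 = $1635.40
Total = $9521.70

Total revenue: $9521.70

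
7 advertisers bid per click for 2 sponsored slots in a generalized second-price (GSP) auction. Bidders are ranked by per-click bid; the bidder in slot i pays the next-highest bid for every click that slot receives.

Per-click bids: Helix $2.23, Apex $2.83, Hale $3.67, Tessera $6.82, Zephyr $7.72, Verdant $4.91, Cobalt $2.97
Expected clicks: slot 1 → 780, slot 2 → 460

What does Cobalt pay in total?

Sorting advertisers: $7.72 (Zephyr) > $6.82 (Tessera) > $4.91 (Verdant) > …
Cobalt ranks below slot 2 → no slot, pays nothing.

Cobalt pays $0.00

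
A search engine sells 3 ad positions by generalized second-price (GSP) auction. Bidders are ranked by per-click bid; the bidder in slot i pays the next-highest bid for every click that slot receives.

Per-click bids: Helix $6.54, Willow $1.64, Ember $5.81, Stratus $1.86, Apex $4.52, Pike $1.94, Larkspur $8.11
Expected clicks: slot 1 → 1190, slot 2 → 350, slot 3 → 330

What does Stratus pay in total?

Ranked by bid: $8.11 (Larkspur) > $6.54 (Helix) > $5.81 (Ember) > $4.52 (Apex) > …
Stratus ranks below slot 3 → no slot, pays nothing.

Stratus pays $0.00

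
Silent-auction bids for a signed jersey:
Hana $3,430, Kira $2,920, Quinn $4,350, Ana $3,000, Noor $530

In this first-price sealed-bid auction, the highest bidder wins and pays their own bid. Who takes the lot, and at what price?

First-price sealed-bid auction: the highest bidder wins and pays their own bid.
Sorting bids: 4,350 (Quinn) > 3,430 (Hana) > 3,000 (Ana) > 2,920 (Kira) > 530 (Noor)
Quinn is highest → pays own bid, $4,350.

Quinn pays $4,350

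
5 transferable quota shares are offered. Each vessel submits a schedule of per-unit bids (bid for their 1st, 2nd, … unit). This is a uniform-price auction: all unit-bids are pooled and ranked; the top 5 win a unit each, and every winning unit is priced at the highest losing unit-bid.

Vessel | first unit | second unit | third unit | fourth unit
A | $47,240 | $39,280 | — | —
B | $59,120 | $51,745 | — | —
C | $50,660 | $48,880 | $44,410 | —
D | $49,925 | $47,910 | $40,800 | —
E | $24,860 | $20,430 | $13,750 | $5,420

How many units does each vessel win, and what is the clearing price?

B 2, C 2, D 1; clearing price $47,910

All unit-bids, highest first — top 5: 59,120 (B-1), 51,745 (B-2), 50,660 (C-1), 49,925 (D-1), 48,880 (C-2)
First bid not allocated: $47,910.
Allocation: B 2, C 2, D 1.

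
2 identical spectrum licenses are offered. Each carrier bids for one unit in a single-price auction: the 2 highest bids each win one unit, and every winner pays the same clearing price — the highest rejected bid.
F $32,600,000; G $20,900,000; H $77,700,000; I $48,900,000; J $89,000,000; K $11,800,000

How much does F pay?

Bids ranked high→low: 89,000,000 (J), 77,700,000 (H), 48,900,000 (I), 32,600,000 (F), …
Top 2: J, H.
First losing bid is I's $48,900,000, which sets the uniform price.
F does not win → pays $0.

F pays $0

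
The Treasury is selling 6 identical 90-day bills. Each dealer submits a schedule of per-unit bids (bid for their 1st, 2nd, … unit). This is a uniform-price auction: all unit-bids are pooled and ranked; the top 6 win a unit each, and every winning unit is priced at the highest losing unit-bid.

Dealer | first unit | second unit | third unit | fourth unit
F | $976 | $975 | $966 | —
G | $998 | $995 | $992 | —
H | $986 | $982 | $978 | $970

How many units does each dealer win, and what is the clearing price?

All unit-bids, highest first — top 6: 998 (G-1), 995 (G-2), 992 (G-3), 986 (H-1), 982 (H-2), 978 (H-3)
Highest rejected unit-bid = $976.
Allocation: G 3, H 3.

G 3, H 3; clearing price $976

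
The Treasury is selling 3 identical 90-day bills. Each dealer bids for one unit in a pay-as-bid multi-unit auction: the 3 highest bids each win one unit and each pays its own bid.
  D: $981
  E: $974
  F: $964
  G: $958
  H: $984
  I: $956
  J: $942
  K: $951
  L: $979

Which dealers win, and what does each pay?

Sorting: 984 (H), 981 (D), 979 (L), 974 (E), 964 (F), …
Top 3: H, D, L.
Each winner pays its own bid: H $984, D $981, L $979.

H $984, D $981, L $979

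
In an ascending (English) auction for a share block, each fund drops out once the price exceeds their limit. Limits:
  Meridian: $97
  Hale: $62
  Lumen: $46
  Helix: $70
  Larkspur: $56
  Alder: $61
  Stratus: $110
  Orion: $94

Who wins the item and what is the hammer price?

Ascending (English) auction: the price rises until one bidder remains; the winner pays the price at which the last rival dropped out.
Limits in order: 110 (Stratus) > 97 (Meridian) > 94 (Orion) > 70 (Helix) > 62 (Hale) > 61 (Alder) > …
Bidding ends when Meridian exits at $97; Stratus takes it.

Stratus wins at $97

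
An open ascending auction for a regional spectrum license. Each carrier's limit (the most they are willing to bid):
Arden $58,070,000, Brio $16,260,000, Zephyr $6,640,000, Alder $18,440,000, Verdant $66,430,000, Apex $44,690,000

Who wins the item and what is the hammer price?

Verdant wins at $58,070,000

Ascending (English) auction: the price rises until one bidder remains; the winner pays the price at which the last rival dropped out.
Limits in order: 66,430,000 (Verdant) > 58,070,000 (Arden) > 44,690,000 (Apex) > 18,440,000 (Alder) > 16,260,000 (Brio) > 6,640,000 (Zephyr)
Once the price passes $58,070,000, only Verdant is left; the hammer falls at Arden's limit of $58,070,000.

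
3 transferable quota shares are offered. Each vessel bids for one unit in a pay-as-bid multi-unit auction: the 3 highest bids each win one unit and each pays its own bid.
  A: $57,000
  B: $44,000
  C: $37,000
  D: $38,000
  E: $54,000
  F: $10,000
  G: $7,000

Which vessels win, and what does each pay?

A $57,000, E $54,000, B $44,000

Bids ranked high→low: 57,000 (A), 54,000 (E), 44,000 (B), 38,000 (D), 37,000 (C), …
Top 3: A, E, B.
Each winner pays its own bid: A $57,000, E $54,000, B $44,000.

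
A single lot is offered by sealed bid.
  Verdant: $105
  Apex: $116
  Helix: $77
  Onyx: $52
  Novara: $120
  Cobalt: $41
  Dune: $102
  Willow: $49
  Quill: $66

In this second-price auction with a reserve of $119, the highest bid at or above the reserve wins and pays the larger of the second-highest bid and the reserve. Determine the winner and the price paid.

Rule: the highest bid at or above the reserve wins and pays the larger of the second-highest bid and the reserve.
Bids in order: 120 (Novara) > 116 (Apex) > 105 (Verdant) > 102 (Dune) > 77 (Helix) > 66 (Quill) > …
Novara has the top bid at or above the reserve ($120).
Second-highest bid $116 is below the reserve $119, so the reserve binds → payment $119.

Novara pays $119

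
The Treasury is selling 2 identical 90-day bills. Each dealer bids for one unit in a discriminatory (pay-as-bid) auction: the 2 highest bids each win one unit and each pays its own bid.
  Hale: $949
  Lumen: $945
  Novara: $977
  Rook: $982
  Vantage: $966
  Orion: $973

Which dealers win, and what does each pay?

Bids ranked high→low: 982 (Rook), 977 (Novara), 973 (Orion), 966 (Vantage), …
The 2 highest are Rook, Novara.
Each winner pays its own bid: Rook $982, Novara $977.

Rook $982, Novara $977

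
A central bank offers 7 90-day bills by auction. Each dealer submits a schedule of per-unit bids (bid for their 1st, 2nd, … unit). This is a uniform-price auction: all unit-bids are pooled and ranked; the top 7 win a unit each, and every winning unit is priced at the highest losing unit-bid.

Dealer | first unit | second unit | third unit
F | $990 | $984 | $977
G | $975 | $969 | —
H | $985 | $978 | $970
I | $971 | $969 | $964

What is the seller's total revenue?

Total revenue: $6,790

All unit-bids, highest first — top 7: 990 (F-1), 985 (H-1), 984 (F-2), 978 (H-2), 977 (F-3), 975 (G-1), 971 (I-1)
The (k+1)-th unit-bid is $970.
Allocation: F 3, G 1, H 2, I 1. Every unit priced at $970.
Revenue = 7 × 970 = $6,790.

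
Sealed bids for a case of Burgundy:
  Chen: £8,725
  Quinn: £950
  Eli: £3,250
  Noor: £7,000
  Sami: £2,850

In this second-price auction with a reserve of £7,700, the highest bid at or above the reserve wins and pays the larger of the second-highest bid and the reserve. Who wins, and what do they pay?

Chen pays £7,700

Bids ranked: 8,725 (Chen) > 7,000 (Noor) > 3,250 (Eli) > 2,850 (Sami) > 950 (Quinn)
Highest eligible bid: Chen at £8,725.
max(second-highest £7,000, reserve £7,700) = £7,700.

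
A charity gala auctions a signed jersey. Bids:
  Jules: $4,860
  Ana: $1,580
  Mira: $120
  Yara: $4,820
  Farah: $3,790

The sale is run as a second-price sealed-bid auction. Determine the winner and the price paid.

Bids ranked: 4,860 (Jules) > 4,820 (Yara) > 3,790 (Farah) > 1,580 (Ana) > 120 (Mira)
Jules is highest; pays the second-highest bid, $4,820.

Jules pays $4,820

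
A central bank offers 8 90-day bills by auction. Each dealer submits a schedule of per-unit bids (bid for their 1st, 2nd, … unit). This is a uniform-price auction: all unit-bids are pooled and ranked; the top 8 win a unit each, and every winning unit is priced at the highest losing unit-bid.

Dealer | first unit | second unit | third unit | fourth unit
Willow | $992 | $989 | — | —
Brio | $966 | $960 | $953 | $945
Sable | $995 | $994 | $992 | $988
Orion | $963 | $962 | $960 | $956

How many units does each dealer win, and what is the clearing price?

Pooled unit-bids ranked (top 8): 995 (Sable-1), 994 (Sable-2), 992 (Willow-1), 992 (Sable-3), 989 (Willow-2), 988 (Sable-4), 966 (Brio-1), 963 (Orion-1)
The (k+1)-th unit-bid is $962.
Allocation: Brio 1, Orion 1, Sable 4, Willow 2.

Brio 1, Orion 1, Sable 4, Willow 2; clearing price $962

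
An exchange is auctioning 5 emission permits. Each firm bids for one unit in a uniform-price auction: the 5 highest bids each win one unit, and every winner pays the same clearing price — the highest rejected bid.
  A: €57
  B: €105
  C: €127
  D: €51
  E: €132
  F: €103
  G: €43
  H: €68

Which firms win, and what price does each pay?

Bids ranked high→low: 132 (E), 127 (C), 105 (B), 103 (F), 68 (H), 57 (A), 51 (D), …
The 5 highest are E, C, B, F, H.
First losing bid is A's €57, which sets the uniform price.

E, C, B, F, H; each pays €57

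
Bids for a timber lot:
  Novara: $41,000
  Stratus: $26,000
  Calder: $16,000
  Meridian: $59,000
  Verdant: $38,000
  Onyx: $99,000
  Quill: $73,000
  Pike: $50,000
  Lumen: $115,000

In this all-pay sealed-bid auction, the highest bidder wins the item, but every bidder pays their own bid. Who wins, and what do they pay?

All-pay sealed-bid auction: the highest bidder wins the item, but every bidder pays their own bid.
Sorting bids: 115,000 (Lumen) > 99,000 (Onyx) > 73,000 (Quill) > 59,000 (Meridian) > 50,000 (Pike) > 41,000 (Novara) > …
Lumen wins with the top bid; all bids are sunk regardless.

Lumen pays $115,000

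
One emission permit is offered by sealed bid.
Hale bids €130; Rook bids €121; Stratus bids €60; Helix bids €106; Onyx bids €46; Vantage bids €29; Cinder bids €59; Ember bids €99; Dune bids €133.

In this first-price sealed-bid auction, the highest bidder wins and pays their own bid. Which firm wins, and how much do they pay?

Bids in order: 133 (Dune) > 130 (Hale) > 121 (Rook) > 106 (Helix) > 99 (Ember) > 60 (Stratus) > …
First-price: Dune pays what they bid, €133.

Dune pays €133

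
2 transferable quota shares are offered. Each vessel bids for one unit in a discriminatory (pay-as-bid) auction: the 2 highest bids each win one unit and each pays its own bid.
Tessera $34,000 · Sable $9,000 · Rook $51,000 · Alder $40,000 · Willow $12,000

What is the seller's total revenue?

Sorting: 51,000 (Rook), 40,000 (Alder), 34,000 (Tessera), 12,000 (Willow), …
Winners (2 units): Rook, Alder.
Total revenue = 51,000 + 40,000 = $91,000.

Total revenue: $91,000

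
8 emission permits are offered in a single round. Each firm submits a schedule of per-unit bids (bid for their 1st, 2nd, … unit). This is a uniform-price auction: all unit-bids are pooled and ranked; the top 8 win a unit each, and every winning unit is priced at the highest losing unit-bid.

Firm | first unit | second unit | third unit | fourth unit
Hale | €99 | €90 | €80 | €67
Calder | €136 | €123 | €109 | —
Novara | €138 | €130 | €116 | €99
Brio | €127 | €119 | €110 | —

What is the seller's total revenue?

Total revenue: €872

Pooled unit-bids ranked (top 8): 138 (Novara-1), 136 (Calder-1), 130 (Novara-2), 127 (Brio-1), 123 (Calder-2), 119 (Brio-2), 116 (Novara-3), 110 (Brio-3)
First bid not allocated: €109.
Allocation: Brio 3, Calder 2, Novara 3. Every unit priced at €109.
Revenue = 8 × 109 = €872.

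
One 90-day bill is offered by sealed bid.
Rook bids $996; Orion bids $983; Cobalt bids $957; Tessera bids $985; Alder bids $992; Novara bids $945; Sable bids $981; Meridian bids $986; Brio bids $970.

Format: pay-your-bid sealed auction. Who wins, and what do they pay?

Rook pays $996

Sorting bids: 996 (Rook) > 992 (Alder) > 986 (Meridian) > 985 (Tessera) > 983 (Orion) > 981 (Sable) > …
Rook is highest → pays own bid, $996.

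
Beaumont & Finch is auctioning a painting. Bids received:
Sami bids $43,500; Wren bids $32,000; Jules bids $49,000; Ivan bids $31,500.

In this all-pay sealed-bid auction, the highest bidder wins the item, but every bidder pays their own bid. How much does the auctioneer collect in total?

Total revenue: $156,000

Bids ranked: 49,000 (Jules) > 43,500 (Sami) > 32,000 (Wren) > 31,500 (Ivan)
Every bidder forfeits their bid regardless of winning.
Revenue = 43,500 + 32,000 + 49,000 + 31,500 = $156,000.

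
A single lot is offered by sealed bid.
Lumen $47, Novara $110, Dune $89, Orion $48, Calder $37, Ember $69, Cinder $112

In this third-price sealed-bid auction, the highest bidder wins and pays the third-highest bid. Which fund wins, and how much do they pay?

Cinder pays $89

Third-price sealed-bid auction: the highest bidder wins and pays the third-highest bid.
Sorting bids: 112 (Cinder) > 110 (Novara) > 89 (Dune) > 69 (Ember) > 48 (Orion) > 47 (Lumen) > …
Cinder wins; payment is bid #3 in the ranking = $89.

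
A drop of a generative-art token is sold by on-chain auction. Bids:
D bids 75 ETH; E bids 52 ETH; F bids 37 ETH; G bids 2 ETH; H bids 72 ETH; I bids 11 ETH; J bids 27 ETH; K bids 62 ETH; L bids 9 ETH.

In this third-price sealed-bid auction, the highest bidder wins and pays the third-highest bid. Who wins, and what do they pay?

Rule: the highest bidder wins and pays the third-highest bid.
Sorting bids: 75 (D) > 72 (H) > 62 (K) > 52 (E) > 37 (F) > 27 (J) > …
D wins; payment is bid #3 in the ranking = 62 ETH.

D pays 62 ETH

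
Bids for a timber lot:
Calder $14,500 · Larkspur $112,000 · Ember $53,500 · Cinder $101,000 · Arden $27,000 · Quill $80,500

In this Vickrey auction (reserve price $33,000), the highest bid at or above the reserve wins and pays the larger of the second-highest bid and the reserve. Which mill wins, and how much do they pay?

Larkspur pays $101,000

Vickrey auction (reserve price $33,000): the highest bid at or above the reserve wins and pays the larger of the second-highest bid and the reserve.
Bids ranked: 112,000 (Larkspur) > 101,000 (Cinder) > 80,500 (Quill) > 53,500 (Ember) > 27,000 (Arden) > 14,500 (Calder)
Larkspur has the top bid at or above the reserve ($112,000).
Second-highest bid $101,000 exceeds the reserve $33,000 → payment $101,000.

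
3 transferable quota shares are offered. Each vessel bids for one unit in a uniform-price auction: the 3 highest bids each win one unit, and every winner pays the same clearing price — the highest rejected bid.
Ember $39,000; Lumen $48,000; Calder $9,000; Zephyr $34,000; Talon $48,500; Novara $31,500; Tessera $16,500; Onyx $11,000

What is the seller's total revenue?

Ordering the bids: 48,500 (Talon), 48,000 (Lumen), 39,000 (Ember), 34,000 (Zephyr), 31,500 (Novara), …
Top 3: Talon, Lumen, Ember.
Highest unsuccessful bid: $34,000 → clearing price.
Total revenue = 3 × $34,000 = $102,000.

Total revenue: $102,000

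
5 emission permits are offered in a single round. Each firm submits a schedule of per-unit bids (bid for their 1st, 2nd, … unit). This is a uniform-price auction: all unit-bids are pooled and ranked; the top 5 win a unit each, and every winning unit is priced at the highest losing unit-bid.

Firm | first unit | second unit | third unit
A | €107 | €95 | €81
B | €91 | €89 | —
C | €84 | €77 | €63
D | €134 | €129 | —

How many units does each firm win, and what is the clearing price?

A 2, B 1, D 2; clearing price €89

All unit-bids, highest first — top 5: 134 (D-1), 129 (D-2), 107 (A-1), 95 (A-2), 91 (B-1)
First bid not allocated: €89.
Allocation: A 2, B 1, D 2.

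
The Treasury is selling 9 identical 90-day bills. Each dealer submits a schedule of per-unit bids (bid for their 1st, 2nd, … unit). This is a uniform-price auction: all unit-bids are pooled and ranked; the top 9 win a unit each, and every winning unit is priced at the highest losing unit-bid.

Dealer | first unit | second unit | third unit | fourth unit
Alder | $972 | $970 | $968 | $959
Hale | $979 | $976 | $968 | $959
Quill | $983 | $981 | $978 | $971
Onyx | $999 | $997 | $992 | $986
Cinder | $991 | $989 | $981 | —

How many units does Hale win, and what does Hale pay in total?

Hale: 0 units, pays $0

Pooled unit-bids ranked (top 9): 999 (Onyx-1), 997 (Onyx-2), 992 (Onyx-3), 991 (Cinder-1), 989 (Cinder-2), 986 (Onyx-4), 983 (Quill-1), 981 (Quill-2), 981 (Cinder-3)
Highest rejected unit-bid = $979.
Hale wins 0 unit(s) at $979 each.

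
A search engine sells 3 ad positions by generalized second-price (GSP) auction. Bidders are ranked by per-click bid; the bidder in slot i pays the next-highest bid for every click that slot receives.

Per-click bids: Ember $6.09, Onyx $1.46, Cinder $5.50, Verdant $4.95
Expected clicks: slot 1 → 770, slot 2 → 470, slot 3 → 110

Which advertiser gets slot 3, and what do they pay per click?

Sorting advertisers: $6.09 (Ember) > $5.50 (Cinder) > $4.95 (Verdant) > $1.46 (Onyx)
Slot 3 goes to the third-ranked bidder, Verdant, who pays the next bid down: $1.46/click.

Verdant; $1.46 per click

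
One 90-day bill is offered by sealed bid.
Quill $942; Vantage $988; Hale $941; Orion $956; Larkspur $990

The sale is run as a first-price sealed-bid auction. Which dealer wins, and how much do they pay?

Larkspur pays $990

Rule: the highest bidder wins and pays their own bid.
Bids ranked: 990 (Larkspur) > 988 (Vantage) > 956 (Orion) > 942 (Quill) > 941 (Hale)
First-price: Larkspur pays what they bid, $990.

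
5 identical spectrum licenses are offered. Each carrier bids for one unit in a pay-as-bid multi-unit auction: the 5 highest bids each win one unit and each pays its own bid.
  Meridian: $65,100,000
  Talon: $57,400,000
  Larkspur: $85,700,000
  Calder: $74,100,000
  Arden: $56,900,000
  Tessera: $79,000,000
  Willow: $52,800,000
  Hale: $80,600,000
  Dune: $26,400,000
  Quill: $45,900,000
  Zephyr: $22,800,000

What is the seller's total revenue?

Total revenue: $384,500,000

Bids ranked high→low: 85,700,000 (Larkspur), 80,600,000 (Hale), 79,000,000 (Tessera), 74,100,000 (Calder), 65,100,000 (Meridian), 57,400,000 (Talon), 56,900,000 (Arden), …
Top 5: Larkspur, Hale, Tessera, Calder, Meridian.
Total revenue = 85,700,000 + 80,600,000 + 79,000,000 + 74,100,000 + 65,100,000 = $384,500,000.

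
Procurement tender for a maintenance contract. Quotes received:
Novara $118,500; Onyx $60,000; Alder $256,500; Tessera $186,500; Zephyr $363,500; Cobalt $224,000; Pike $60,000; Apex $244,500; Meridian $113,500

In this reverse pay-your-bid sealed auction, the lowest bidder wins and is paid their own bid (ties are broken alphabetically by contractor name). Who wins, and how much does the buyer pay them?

Reverse pay-your-bid sealed auction: the lowest bidder wins and is paid their own bid.
Bids ranked: 60,000 (Onyx) < 60,000 (Pike) < 113,500 (Meridian) < 118,500 (Novara) < 186,500 (Tessera) < 224,000 (Cobalt) < …
Onyx and Pike tie at $60,000; tie-break gives it to Onyx.
Onyx has the lowest bid and is paid exactly that: $60,000.

Onyx is paid $60,000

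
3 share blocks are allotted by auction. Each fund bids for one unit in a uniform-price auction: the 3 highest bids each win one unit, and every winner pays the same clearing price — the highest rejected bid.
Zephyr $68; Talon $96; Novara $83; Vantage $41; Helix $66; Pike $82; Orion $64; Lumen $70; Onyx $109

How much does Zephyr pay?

Zephyr pays $0

Sorting: 109 (Onyx), 96 (Talon), 83 (Novara), 82 (Pike), 70 (Lumen), …
Top 3: Onyx, Talon, Novara.
Clearing price = highest rejected bid = $82.
Zephyr does not win → pays $0.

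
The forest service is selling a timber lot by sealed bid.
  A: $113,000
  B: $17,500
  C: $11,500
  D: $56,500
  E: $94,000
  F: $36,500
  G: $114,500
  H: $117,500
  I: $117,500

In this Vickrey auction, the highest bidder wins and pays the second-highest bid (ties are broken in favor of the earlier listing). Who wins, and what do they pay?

Rule: the highest bidder wins and pays the second-highest bid.
Bids ranked: 117,500 (H) > 117,500 (I) > 114,500 (G) > 113,000 (A) > 94,000 (E) > 56,500 (D) > …
Tie at $117,500 → H wins by tie-break.
H is highest; pays the second-highest bid, $117,500.

H pays $117,500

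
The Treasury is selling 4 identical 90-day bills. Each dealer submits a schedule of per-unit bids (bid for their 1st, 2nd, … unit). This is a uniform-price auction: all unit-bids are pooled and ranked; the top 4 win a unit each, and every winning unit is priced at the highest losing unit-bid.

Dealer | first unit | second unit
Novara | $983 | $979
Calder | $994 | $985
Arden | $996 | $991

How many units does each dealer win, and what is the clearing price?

Arden 2, Calder 2; clearing price $983

All unit-bids, highest first — top 4: 996 (Arden-1), 994 (Calder-1), 991 (Arden-2), 985 (Calder-2)
Highest rejected unit-bid = $983.
Allocation: Arden 2, Calder 2.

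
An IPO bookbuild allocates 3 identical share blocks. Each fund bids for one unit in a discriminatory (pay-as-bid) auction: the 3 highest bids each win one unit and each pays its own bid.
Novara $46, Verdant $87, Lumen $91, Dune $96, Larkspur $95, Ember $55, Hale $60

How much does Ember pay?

Bids ranked high→low: 96 (Dune), 95 (Larkspur), 91 (Lumen), 87 (Verdant), 60 (Hale), …
The 3 highest are Dune, Larkspur, Lumen.
Ember does not win → $0.

Ember pays $0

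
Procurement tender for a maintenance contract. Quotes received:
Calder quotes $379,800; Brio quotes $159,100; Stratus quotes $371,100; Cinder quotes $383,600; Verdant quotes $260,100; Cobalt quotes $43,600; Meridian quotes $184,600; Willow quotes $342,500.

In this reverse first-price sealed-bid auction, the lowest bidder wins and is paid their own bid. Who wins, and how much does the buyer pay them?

Cobalt is paid $43,600

Reverse first-price sealed-bid auction: the lowest bidder wins and is paid their own bid.
Sorting bids: 43,600 (Cobalt) < 159,100 (Brio) < 184,600 (Meridian) < 260,100 (Verdant) < 342,500 (Willow) < 371,100 (Stratus) < …
Cobalt has the lowest bid and is paid exactly that: $43,600.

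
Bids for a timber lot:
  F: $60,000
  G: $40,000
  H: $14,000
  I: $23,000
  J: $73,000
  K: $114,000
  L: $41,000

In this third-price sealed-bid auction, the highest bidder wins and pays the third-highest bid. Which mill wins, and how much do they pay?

Bids ranked: 114,000 (K) > 73,000 (J) > 60,000 (F) > 41,000 (L) > 40,000 (G) > 23,000 (I) > …
K is highest; pays the third-highest bid, $60,000.

K pays $60,000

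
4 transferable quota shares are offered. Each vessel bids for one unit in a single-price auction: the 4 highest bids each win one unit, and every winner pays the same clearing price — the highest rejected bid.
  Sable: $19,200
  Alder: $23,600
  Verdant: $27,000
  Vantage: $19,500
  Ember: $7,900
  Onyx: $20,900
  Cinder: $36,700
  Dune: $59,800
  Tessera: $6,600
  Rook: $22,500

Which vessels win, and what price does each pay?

Dune, Cinder, Verdant, Alder; each pays $22,500

Bids ranked high→low: 59,800 (Dune), 36,700 (Cinder), 27,000 (Verdant), 23,600 (Alder), 22,500 (Rook), 20,900 (Onyx), …
The 4 highest are Dune, Cinder, Verdant, Alder.
First losing bid is Rook's $22,500, which sets the uniform price.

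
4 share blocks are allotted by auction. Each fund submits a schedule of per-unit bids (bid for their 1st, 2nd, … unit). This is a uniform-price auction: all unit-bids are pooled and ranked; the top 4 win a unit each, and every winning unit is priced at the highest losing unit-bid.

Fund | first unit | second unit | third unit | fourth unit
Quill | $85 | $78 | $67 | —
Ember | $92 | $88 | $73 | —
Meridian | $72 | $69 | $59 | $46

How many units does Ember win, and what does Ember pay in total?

Merging the schedules and taking the best 4: 92 (Ember-1), 88 (Ember-2), 85 (Quill-1), 78 (Quill-2)
The (k+1)-th unit-bid is $73.
Ember wins 2 unit(s) at $73 each.

Ember: 2 units, pays $146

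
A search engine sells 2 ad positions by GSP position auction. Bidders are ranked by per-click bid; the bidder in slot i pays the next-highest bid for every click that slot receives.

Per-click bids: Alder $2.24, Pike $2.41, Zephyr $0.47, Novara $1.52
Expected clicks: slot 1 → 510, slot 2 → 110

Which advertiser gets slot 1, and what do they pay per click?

Sorting advertisers: $2.41 (Pike) > $2.24 (Alder) > $1.52 (Novara) > …
Slot 1 goes to the first-ranked bidder, Pike, who pays the next bid down: $2.24/click.

Pike; $2.24 per click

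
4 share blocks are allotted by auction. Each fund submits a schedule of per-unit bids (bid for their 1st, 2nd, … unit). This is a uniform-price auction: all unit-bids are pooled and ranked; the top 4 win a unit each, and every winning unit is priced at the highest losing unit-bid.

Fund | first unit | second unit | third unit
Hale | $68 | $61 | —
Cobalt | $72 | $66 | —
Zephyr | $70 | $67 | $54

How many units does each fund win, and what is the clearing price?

Cobalt 1, Hale 1, Zephyr 2; clearing price $66

All unit-bids, highest first — top 4: 72 (Cobalt-1), 70 (Zephyr-1), 68 (Hale-1), 67 (Zephyr-2)
Highest rejected unit-bid = $66.
Allocation: Cobalt 1, Hale 1, Zephyr 2.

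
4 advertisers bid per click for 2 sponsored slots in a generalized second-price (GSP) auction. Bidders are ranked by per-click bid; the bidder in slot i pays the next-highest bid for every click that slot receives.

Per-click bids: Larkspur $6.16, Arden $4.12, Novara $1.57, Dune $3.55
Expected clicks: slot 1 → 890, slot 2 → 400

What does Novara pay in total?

Per-click bids in order: $6.16 (Larkspur) > $4.12 (Arden) > $3.55 (Dune) > …
Novara ranks below slot 2 → no slot, pays nothing.

Novara pays $0.00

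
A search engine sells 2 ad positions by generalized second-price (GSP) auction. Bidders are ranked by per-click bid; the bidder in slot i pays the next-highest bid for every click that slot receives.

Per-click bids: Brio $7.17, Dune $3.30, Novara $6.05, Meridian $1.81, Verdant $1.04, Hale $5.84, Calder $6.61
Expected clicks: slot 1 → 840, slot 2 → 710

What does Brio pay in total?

Ranked by bid: $7.17 (Brio) > $6.61 (Calder) > $6.05 (Novara) > …
Brio holds slot 1 → pays next bid $6.61 × 840 clicks = $5552.40.

Brio pays $5552.40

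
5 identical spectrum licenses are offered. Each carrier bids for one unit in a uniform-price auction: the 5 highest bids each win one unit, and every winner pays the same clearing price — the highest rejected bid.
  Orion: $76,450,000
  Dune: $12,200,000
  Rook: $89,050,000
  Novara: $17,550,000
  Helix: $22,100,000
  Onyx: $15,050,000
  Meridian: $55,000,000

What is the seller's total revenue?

Bids ranked high→low: 89,050,000 (Rook), 76,450,000 (Orion), 55,000,000 (Meridian), 22,100,000 (Helix), 17,550,000 (Novara), 15,050,000 (Onyx), 12,200,000 (Dune)
Top 5: Rook, Orion, Meridian, Helix, Novara.
Highest unsuccessful bid: $15,050,000 → clearing price.
Total revenue = 5 × $15,050,000 = $75,250,000.

Total revenue: $75,250,000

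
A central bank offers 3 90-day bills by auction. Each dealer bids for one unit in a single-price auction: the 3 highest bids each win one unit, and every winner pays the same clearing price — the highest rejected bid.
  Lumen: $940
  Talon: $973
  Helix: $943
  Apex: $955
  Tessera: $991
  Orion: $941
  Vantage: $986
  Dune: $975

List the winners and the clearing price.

Bids ranked high→low: 991 (Tessera), 986 (Vantage), 975 (Dune), 973 (Talon), 955 (Apex), …
The 3 highest are Tessera, Vantage, Dune.
First losing bid is Talon's $973, which sets the uniform price.

Tessera, Vantage, Dune; each pays $973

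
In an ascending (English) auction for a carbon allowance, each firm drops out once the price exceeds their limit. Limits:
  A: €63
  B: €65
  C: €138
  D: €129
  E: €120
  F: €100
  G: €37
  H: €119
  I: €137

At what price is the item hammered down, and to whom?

Sorting limits: 138 (C) > 137 (I) > 129 (D) > 120 (E) > 119 (H) > 100 (F) > …
I is the last rival to drop out, at €137; C remains and wins at that price.

C wins at €137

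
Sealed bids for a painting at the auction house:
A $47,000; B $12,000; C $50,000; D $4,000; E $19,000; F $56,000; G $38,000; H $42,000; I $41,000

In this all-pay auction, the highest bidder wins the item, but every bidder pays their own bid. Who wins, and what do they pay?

Sorting bids: 56,000 (F) > 50,000 (C) > 47,000 (A) > 42,000 (H) > 41,000 (I) > 38,000 (G) > …
F wins with the top bid; all bids are sunk regardless.

F pays $56,000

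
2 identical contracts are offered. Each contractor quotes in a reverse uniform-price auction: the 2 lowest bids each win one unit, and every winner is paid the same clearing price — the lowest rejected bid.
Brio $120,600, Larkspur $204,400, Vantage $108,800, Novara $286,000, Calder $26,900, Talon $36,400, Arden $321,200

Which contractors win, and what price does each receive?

Calder, Talon; each is paid $108,800

Sorting: 26,900 (Calder), 36,400 (Talon), 108,800 (Vantage), 120,600 (Brio), …
Winners (2 units): Calder, Talon.
First losing bid is Vantage's $108,800, which sets the uniform price.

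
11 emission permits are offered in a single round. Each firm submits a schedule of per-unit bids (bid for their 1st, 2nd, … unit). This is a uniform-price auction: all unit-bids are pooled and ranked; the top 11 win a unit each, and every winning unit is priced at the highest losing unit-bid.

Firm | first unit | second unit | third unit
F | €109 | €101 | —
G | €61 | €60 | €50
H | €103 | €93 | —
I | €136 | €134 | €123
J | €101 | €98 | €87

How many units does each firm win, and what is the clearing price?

F 2, G 1, H 2, I 3, J 3; clearing price €60

Pooled unit-bids ranked (top 11): 136 (I-1), 134 (I-2), 123 (I-3), 109 (F-1), 103 (H-1), 101 (F-2), 101 (J-1), 98 (J-2), 93 (H-2), 87 (J-3), 61 (G-1)
Highest rejected unit-bid = €60.
Allocation: F 2, G 1, H 2, I 3, J 3.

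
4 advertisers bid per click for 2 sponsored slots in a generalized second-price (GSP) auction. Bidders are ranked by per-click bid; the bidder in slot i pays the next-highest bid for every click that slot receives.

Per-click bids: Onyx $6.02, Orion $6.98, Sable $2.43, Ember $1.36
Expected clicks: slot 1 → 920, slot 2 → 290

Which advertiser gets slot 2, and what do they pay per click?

Ranked by bid: $6.98 (Orion) > $6.02 (Onyx) > $2.43 (Sable) > …
Slot 2 goes to the second-ranked bidder, Onyx, who pays the next bid down: $2.43/click.

Onyx; $2.43 per click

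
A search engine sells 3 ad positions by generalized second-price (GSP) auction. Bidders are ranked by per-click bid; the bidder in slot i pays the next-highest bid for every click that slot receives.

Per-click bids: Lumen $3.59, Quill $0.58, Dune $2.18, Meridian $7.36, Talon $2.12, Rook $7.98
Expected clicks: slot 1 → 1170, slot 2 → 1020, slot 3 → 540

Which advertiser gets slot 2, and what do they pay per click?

Ranked by bid: $7.98 (Rook) > $7.36 (Meridian) > $3.59 (Lumen) > $2.18 (Dune) > …
Slot 2 goes to the second-ranked bidder, Meridian, who pays the next bid down: $3.59/click.

Meridian; $3.59 per click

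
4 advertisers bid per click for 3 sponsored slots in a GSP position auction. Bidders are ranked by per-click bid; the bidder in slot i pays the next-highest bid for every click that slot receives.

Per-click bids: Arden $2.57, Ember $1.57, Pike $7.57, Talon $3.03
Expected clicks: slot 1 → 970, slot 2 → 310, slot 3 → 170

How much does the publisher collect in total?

Ranked by bid: $7.57 (Pike) > $3.03 (Talon) > $2.57 (Arden) > $1.57 (Ember)
Slot 1: Pike pays $3.03 × 970 = $2939.10
Slot 2: Talon pays $2.57 × 310 = $796.70
Slot 3: Arden pays $1.57 × 170 = $266.90
Total = $4002.70

Total revenue: $4002.70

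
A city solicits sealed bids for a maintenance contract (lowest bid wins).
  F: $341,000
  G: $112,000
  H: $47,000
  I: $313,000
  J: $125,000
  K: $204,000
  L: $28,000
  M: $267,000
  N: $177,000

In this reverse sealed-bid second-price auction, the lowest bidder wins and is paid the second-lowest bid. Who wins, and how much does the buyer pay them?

Reverse sealed-bid second-price auction: the lowest bidder wins and is paid the second-lowest bid.
Bids ranked: 28,000 (L) < 47,000 (H) < 112,000 (G) < 125,000 (J) < 177,000 (N) < 204,000 (K) < …
L is lowest; is paid the second-lowest bid, $47,000.

L is paid $47,000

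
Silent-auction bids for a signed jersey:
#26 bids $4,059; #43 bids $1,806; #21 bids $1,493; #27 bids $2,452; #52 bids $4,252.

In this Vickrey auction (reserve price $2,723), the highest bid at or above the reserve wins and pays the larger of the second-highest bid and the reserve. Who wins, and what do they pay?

#52 pays $4,059

Bids ranked: 4,252 (#52) > 4,059 (#26) > 2,452 (#27) > 1,806 (#43) > 1,493 (#21)
Highest eligible bid: #52 at $4,252.
max(second-highest $4,059, reserve $2,723) = $4,059; the reserve does not bind.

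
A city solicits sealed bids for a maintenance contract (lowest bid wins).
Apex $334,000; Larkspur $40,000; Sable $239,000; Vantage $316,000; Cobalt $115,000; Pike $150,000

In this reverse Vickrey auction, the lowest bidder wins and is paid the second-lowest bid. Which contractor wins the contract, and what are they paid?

Bids ranked: 40,000 (Larkspur) < 115,000 (Cobalt) < 150,000 (Pike) < 239,000 (Sable) < 316,000 (Vantage) < 334,000 (Apex)
Second-price: Larkspur is paid Cobalt's bid of $115,000.

Larkspur is paid $115,000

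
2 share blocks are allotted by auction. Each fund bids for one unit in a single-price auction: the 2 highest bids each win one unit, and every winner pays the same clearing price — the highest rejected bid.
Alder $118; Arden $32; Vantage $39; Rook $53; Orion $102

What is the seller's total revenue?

Ordering the bids: 118 (Alder), 102 (Orion), 53 (Rook), 39 (Vantage), …
The 2 highest are Alder, Orion.
Highest unsuccessful bid: $53 → clearing price.
Total revenue = 2 × $53 = $106.

Total revenue: $106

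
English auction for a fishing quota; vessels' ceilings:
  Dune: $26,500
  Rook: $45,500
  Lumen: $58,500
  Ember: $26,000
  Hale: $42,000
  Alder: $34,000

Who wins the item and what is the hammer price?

Lumen wins at $45,500

Limits ranked: 58,500 (Lumen) > 45,500 (Rook) > 42,000 (Hale) > 34,000 (Alder) > 26,500 (Dune) > 26,000 (Ember)
Once the price passes $45,500, only Lumen is left; the hammer falls at Rook's limit of $45,500.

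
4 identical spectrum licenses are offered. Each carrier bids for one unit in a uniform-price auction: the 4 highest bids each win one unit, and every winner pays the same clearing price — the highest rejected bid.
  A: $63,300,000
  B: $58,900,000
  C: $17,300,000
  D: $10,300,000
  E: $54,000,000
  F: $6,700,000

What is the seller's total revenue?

Sorting: 63,300,000 (A), 58,900,000 (B), 54,000,000 (E), 17,300,000 (C), 10,300,000 (D), 6,700,000 (F)
Winners (4 units): A, B, E, C.
First losing bid is D's $10,300,000, which sets the uniform price.
Total revenue = 4 × $10,300,000 = $41,200,000.

Total revenue: $41,200,000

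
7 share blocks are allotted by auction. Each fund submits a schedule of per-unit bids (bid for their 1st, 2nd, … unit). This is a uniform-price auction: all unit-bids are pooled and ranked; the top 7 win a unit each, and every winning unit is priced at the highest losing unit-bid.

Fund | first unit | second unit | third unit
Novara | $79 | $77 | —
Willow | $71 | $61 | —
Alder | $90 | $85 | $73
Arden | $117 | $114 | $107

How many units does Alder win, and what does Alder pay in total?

All unit-bids, highest first — top 7: 117 (Arden-1), 114 (Arden-2), 107 (Arden-3), 90 (Alder-1), 85 (Alder-2), 79 (Novara-1), 77 (Novara-2)
First bid not allocated: $73.
Alder wins 2 unit(s) at $73 each.

Alder: 2 units, pays $146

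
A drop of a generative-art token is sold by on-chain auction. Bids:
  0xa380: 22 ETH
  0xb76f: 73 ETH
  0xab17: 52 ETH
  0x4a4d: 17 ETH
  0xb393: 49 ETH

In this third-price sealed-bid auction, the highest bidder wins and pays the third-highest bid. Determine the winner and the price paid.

0xb76f pays 49 ETH

Sorting bids: 73 (0xb76f) > 52 (0xab17) > 49 (0xb393) > 22 (0xa380) > 17 (0x4a4d)
0xb76f wins; payment is bid #3 in the ranking = 49 ETH.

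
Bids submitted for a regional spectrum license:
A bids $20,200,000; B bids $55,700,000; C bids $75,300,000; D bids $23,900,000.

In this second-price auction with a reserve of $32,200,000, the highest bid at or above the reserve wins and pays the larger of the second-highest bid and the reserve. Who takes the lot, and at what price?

C pays $55,700,000

Rule: the highest bid at or above the reserve wins and pays the larger of the second-highest bid and the reserve.
Bids ranked: 75,300,000 (C) > 55,700,000 (B) > 23,900,000 (D) > 20,200,000 (A)
Highest eligible bid: C at $75,300,000.
Second-highest bid $55,700,000 exceeds the reserve $32,200,000 → payment $55,700,000.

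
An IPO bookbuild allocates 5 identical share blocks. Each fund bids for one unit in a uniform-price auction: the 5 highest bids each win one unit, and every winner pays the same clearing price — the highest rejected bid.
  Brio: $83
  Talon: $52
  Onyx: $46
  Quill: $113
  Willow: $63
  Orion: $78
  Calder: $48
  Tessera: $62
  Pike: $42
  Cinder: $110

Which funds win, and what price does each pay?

Ordering the bids: 113 (Quill), 110 (Cinder), 83 (Brio), 78 (Orion), 63 (Willow), 62 (Tessera), 52 (Talon), …
The 5 highest are Quill, Cinder, Brio, Orion, Willow.
Clearing price = highest rejected bid = $62.

Quill, Cinder, Brio, Orion, Willow; each pays $62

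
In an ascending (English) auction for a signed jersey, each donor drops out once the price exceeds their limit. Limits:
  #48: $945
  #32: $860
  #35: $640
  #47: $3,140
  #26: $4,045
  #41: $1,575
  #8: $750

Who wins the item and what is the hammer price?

#26 wins at $3,140

Limits ranked: 4,045 (#26) > 3,140 (#47) > 1,575 (#41) > 945 (#48) > 860 (#32) > 750 (#8) > …
Once the price passes $3,140, only #26 is left; the hammer falls at #47's limit of $3,140.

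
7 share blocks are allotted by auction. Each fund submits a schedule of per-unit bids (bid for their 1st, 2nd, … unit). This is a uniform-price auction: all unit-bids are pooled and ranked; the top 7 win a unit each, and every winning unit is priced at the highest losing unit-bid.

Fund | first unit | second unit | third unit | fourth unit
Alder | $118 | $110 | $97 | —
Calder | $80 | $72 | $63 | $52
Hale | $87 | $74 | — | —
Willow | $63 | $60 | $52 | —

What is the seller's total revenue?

Pooled unit-bids ranked (top 7): 118 (Alder-1), 110 (Alder-2), 97 (Alder-3), 87 (Hale-1), 80 (Calder-1), 74 (Hale-2), 72 (Calder-2)
Highest rejected unit-bid = $63.
Allocation: Alder 3, Calder 2, Hale 2. Every unit priced at $63.
Revenue = 7 × 63 = $441.

Total revenue: $441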